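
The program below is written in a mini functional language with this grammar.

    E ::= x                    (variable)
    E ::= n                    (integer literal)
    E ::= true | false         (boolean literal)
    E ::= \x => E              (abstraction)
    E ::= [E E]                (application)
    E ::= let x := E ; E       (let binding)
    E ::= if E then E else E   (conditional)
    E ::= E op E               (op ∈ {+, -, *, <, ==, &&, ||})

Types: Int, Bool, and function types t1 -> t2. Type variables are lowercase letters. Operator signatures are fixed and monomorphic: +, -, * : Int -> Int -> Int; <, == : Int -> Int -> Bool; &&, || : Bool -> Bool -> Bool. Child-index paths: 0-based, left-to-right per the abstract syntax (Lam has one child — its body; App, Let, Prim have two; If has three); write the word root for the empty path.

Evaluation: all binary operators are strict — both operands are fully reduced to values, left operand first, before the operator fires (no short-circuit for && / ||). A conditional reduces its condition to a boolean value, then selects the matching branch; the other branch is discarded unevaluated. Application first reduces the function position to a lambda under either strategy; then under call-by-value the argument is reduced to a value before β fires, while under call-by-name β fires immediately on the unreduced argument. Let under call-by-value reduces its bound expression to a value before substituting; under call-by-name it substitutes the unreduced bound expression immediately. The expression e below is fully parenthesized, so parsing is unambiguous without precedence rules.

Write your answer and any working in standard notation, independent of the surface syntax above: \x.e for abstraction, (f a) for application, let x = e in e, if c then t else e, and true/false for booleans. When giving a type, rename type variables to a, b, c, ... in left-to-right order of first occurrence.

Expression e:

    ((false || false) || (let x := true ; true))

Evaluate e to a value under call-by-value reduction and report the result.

Trace:
step 0: ((false || false) || (let x = true in true))
step 1: [delta@0] (false || (let x = true in true))
step 2: [let@1] (false || true)
step 3: [delta@root] true

Answer: true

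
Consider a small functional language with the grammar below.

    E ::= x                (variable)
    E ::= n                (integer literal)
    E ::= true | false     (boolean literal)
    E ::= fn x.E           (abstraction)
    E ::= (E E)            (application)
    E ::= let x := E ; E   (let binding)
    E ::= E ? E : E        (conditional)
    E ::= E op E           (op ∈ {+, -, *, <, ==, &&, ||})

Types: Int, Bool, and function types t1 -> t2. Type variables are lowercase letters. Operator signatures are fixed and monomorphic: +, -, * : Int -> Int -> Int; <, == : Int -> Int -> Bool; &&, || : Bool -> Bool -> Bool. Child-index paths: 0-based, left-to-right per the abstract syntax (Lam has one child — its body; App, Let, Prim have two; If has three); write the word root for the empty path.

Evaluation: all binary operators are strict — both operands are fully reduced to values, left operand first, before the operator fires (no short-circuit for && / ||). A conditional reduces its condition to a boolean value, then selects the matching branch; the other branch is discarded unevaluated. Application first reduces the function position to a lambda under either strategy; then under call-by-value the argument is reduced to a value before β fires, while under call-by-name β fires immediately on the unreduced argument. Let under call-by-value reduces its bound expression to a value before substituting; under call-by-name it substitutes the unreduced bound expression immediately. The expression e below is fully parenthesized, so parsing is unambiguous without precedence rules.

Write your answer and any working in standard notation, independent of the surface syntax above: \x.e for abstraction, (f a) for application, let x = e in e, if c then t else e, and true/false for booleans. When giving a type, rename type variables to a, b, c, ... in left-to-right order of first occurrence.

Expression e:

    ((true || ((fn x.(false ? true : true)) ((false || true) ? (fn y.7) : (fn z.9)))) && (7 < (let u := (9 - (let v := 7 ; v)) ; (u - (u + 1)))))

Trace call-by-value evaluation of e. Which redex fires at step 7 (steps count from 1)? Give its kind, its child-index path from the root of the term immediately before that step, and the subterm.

Trace:
step 0: ((true || ((\x.(if false then true else true)) (if (false || true) then (\y.7) else (\z.9)))) && (7 < (let u = (9 - (let v = 7 in v)) in (u - (u + 1)))))
step 1: [delta@0.1.1.0] ((true || ((\x.(if false then true else true)) (if true then (\y.7) else (\z.9)))) && (7 < (let u = (9 - (let v = 7 in v)) in (u - (u + 1)))))
step 2: [if@0.1.1] ((true || ((\x.(if false then true else true)) (\y.7))) && (7 < (let u = (9 - (let v = 7 in v)) in (u - (u + 1)))))
step 3: [beta@0.1] ((true || (if false then true else true)) && (7 < (let u = (9 - (let v = 7 in v)) in (u - (u + 1)))))
step 4: [if@0.1] ((true || true) && (7 < (let u = (9 - (let v = 7 in v)) in (u - (u + 1)))))
step 5: [delta@0] (true && (7 < (let u = (9 - (let v = 7 in v)) in (u - (u + 1)))))
step 6: [let@1.1.0.1] (true && (7 < (let u = (9 - 7) in (u - (u + 1)))))
step 7: [delta@1.1.0] (true && (7 < (let u = 2 in (u - (u + 1)))))

Answer: delta at 1.1.0 : (9 - 7)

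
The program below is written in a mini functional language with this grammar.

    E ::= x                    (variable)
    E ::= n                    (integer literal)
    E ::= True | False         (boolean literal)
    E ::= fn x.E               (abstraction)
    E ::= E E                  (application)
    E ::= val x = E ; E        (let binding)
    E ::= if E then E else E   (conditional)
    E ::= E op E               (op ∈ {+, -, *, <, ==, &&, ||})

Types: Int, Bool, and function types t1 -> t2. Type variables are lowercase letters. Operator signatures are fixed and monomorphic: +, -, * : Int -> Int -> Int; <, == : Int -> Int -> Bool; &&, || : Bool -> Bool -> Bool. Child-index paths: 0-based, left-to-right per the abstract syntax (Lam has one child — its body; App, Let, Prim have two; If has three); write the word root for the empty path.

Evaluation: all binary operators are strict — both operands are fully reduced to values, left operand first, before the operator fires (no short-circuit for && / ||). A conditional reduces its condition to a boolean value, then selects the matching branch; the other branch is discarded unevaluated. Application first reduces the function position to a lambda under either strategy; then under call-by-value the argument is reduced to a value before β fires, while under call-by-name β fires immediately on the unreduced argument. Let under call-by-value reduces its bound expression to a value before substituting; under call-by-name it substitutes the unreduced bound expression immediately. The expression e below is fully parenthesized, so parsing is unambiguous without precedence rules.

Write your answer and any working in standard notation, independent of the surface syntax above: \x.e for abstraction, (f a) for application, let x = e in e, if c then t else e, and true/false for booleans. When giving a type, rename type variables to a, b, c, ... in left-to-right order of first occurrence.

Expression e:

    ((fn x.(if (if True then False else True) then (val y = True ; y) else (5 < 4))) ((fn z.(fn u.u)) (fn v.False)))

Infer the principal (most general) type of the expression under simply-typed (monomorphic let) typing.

Derivation:
  unify Bool ~ Bool
  unify Bool ~ Bool
  unify Bool ~ Bool
let y : Bool
y : Bool
  unify Int ~ Int
  unify Int ~ Int
  unify Bool ~ Bool
\x._ : a -> Bool
u : c
\u._ : c -> c
\z._ : b -> c -> c
\v._ : d -> Bool
  unify b -> c -> c ~ (d -> Bool) -> e
  unify b ~ d -> Bool
  unify c -> c ~ e
_ _ : c -> c
  unify a -> Bool ~ (c -> c) -> f
  unify a ~ c -> c
  unify Bool ~ f
_ _ : Bool

Answer: Bool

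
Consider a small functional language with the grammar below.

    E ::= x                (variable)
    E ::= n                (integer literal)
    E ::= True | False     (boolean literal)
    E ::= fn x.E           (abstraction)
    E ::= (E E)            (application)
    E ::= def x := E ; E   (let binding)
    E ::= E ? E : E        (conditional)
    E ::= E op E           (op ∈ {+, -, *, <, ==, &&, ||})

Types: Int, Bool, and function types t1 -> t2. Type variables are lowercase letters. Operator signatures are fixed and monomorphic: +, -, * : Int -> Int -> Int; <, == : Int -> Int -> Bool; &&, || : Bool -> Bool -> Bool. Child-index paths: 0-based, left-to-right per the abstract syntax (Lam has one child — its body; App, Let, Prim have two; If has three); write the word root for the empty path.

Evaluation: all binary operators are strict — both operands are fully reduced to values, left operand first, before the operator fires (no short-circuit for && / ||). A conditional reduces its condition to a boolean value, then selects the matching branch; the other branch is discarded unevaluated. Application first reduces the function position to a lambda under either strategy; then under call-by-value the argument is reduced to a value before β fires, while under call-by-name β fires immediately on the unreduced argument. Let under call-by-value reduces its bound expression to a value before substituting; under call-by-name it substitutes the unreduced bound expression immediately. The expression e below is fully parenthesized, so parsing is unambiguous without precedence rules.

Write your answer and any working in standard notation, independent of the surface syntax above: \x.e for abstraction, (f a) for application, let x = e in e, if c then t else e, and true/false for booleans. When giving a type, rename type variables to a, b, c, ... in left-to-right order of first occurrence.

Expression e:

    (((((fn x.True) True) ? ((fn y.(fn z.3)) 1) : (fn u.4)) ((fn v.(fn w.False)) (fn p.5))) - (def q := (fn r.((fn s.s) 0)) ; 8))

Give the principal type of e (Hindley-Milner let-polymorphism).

Derivation:
\x._ : a -> Bool
  unify a -> Bool ~ Bool -> b
  unify a ~ Bool
  unify Bool ~ b
_ _ : Bool
  unify Bool ~ Bool
\z._ : d -> Int
\y._ : c -> d -> Int
  unify c -> d -> Int ~ Int -> e
  unify c ~ Int
  unify d -> Int ~ e
_ _ : d -> Int
\u._ : f -> Int
  unify d -> Int ~ f -> Int
  unify d ~ f
  unify Int ~ Int
\w._ : h -> Bool
\v._ : g -> h -> Bool
\p._ : i -> Int
  unify g -> h -> Bool ~ (i -> Int) -> j
  unify g ~ i -> Int
  unify h -> Bool ~ j
_ _ : h -> Bool
  unify f -> Int ~ (h -> Bool) -> k
  unify f ~ h -> Bool
  unify Int ~ k
_ _ : Int
  unify Int ~ Int
s : m
\s._ : m -> m
  unify m -> m ~ Int -> n
  unify m ~ Int
  unify Int ~ n
_ _ : Int
\r._ : l -> Int
let q : forall. l -> Int
  unify Int ~ Int

Answer: Int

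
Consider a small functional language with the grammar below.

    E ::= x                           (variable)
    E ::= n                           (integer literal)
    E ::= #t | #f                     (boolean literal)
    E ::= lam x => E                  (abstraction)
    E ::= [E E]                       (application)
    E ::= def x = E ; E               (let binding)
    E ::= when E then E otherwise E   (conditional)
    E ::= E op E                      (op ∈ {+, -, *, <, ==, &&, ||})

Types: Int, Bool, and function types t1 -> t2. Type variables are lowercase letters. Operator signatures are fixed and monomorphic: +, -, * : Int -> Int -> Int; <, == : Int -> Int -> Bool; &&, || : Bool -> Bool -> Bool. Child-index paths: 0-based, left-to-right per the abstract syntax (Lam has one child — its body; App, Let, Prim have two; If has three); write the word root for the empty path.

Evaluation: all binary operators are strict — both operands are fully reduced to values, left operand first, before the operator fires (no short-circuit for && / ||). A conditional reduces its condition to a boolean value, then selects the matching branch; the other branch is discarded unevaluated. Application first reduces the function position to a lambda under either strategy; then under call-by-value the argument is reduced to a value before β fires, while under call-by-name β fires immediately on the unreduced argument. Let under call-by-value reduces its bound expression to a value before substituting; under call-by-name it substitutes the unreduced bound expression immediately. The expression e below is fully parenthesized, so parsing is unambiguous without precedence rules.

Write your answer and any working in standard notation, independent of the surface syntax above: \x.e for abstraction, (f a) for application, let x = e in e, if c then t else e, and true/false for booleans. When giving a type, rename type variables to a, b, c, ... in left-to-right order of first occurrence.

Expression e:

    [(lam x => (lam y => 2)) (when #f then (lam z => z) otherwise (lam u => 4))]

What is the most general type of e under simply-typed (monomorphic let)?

Trace:
\y._ : b -> Int
\x._ : a -> b -> Int
  unify Bool ~ Bool
z : c
\z._ : c -> c
\u._ : d -> Int
  unify c -> c ~ d -> Int
  unify c ~ d
  unify d ~ Int
  unify a -> b -> Int ~ (Int -> Int) -> e
  unify a ~ Int -> Int
  unify b -> Int ~ e
_ _ : b -> Int

Answer: a -> Int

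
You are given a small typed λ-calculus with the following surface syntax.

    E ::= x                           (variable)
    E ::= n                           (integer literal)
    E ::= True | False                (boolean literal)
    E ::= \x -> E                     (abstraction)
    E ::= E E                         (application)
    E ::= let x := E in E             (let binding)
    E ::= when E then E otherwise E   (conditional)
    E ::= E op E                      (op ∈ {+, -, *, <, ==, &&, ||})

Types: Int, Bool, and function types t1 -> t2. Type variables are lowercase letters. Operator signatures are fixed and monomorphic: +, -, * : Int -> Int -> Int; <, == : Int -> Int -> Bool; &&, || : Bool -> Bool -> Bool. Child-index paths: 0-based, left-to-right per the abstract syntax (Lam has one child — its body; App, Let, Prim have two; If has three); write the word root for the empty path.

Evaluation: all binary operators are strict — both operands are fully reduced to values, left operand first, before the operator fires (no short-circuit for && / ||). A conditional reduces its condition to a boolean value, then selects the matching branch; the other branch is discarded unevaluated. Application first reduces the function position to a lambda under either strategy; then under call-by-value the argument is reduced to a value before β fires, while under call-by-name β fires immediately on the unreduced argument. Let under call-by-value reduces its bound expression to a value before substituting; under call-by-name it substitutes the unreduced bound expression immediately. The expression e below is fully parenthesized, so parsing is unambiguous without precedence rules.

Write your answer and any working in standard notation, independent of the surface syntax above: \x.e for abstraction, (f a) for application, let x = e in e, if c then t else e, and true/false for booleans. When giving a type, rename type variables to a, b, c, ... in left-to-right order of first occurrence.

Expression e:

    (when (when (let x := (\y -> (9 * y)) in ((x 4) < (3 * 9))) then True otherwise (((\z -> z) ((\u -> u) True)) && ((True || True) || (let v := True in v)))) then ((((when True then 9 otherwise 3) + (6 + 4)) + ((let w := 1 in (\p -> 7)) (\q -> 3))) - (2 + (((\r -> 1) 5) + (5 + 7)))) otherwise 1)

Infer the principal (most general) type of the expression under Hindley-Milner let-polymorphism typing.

Trace:
  unify Int ~ Int
y : a
  unify a ~ Int
\y._ : Int -> Int
let x : Int -> Int
x : Int -> Int
  unify Int -> Int ~ Int -> b
  unify Int ~ Int
  unify Int ~ b
_ _ : Int
  unify Int ~ Int
  unify Int ~ Int
  unify Int ~ Int
  unify Int ~ Int
  unify Bool ~ Bool
z : c
\z._ : c -> c
u : d
\u._ : d -> d
  unify d -> d ~ Bool -> e
  unify d ~ Bool
  unify Bool ~ e
_ _ : Bool
  unify c -> c ~ Bool -> f
  unify c ~ Bool
  unify Bool ~ f
_ _ : Bool
  unify Bool ~ Bool
  unify Bool ~ Bool
  unify Bool ~ Bool
  unify Bool ~ Bool
let v : Bool
v : Bool
  unify Bool ~ Bool
  unify Bool ~ Bool
  unify Bool ~ Bool
  unify Bool ~ Bool
  unify Bool ~ Bool
  unify Int ~ Int
  unify Int ~ Int
  unify Int ~ Int
  unify Int ~ Int
  unify Int ~ Int
  unify Int ~ Int
let w : Int
\p._ : g -> Int
\q._ : h -> Int
  unify g -> Int ~ (h -> Int) -> i
  unify g ~ h -> Int
  unify Int ~ i
_ _ : Int
  unify Int ~ Int
  unify Int ~ Int
  unify Int ~ Int
\r._ : j -> Int
  unify j -> Int ~ Int -> k
  unify j ~ Int
  unify Int ~ k
_ _ : Int
  unify Int ~ Int
  unify Int ~ Int
  unify Int ~ Int
  unify Int ~ Int
  unify Int ~ Int
  unify Int ~ Int
  unify Int ~ Int

Answer: Int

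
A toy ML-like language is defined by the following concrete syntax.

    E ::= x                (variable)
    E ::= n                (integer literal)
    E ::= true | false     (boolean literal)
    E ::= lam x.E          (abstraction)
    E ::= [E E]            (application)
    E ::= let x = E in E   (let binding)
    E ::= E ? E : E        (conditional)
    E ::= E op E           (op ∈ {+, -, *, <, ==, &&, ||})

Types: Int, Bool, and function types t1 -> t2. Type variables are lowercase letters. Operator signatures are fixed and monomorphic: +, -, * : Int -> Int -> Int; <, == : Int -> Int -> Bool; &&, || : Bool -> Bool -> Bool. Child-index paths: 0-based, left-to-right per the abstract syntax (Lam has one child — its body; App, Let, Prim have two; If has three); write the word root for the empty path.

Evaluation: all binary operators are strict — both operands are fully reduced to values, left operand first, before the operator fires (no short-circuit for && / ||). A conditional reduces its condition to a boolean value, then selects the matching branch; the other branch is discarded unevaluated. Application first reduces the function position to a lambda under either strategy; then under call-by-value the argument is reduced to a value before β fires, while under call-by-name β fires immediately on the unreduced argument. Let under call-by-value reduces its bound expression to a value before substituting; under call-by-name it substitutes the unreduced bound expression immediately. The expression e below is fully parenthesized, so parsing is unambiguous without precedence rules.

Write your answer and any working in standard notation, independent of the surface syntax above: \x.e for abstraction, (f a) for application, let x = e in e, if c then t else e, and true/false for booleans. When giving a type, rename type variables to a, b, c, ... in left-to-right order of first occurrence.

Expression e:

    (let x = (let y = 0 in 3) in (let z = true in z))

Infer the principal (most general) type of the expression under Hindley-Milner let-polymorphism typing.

Answer: Bool

Derivation:
let y : Int
let x : Int
let z : Bool
z : Bool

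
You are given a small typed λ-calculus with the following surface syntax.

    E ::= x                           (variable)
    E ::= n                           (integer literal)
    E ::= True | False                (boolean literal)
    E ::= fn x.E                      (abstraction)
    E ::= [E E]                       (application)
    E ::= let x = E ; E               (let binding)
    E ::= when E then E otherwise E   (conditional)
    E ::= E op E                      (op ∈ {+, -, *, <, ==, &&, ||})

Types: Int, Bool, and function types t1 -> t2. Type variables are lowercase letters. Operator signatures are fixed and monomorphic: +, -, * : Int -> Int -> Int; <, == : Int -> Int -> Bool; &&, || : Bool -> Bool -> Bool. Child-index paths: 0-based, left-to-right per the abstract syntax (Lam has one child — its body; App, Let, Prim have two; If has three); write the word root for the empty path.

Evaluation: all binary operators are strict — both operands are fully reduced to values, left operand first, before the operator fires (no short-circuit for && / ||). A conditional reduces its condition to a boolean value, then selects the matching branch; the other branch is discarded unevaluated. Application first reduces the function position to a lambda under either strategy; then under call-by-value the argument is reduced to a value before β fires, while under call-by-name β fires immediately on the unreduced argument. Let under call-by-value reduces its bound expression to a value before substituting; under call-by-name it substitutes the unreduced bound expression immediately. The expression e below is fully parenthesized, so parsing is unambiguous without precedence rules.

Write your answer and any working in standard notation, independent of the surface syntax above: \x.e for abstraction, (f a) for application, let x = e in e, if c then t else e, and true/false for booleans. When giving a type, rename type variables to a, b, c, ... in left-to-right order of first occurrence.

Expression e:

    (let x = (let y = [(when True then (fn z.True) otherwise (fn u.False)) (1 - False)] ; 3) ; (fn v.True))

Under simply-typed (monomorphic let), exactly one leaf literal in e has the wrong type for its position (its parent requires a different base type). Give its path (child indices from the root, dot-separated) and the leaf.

Answer: 0.0.1.1 : false

Working:
  unify Bool ~ Bool
\z._ : a -> Bool
\u._ : b -> Bool
  unify a -> Bool ~ b -> Bool
  unify a ~ b
  unify Bool ~ Bool
  unify Int ~ Int
  unify Bool ~ Int
  FAIL: mismatch Bool ~ Int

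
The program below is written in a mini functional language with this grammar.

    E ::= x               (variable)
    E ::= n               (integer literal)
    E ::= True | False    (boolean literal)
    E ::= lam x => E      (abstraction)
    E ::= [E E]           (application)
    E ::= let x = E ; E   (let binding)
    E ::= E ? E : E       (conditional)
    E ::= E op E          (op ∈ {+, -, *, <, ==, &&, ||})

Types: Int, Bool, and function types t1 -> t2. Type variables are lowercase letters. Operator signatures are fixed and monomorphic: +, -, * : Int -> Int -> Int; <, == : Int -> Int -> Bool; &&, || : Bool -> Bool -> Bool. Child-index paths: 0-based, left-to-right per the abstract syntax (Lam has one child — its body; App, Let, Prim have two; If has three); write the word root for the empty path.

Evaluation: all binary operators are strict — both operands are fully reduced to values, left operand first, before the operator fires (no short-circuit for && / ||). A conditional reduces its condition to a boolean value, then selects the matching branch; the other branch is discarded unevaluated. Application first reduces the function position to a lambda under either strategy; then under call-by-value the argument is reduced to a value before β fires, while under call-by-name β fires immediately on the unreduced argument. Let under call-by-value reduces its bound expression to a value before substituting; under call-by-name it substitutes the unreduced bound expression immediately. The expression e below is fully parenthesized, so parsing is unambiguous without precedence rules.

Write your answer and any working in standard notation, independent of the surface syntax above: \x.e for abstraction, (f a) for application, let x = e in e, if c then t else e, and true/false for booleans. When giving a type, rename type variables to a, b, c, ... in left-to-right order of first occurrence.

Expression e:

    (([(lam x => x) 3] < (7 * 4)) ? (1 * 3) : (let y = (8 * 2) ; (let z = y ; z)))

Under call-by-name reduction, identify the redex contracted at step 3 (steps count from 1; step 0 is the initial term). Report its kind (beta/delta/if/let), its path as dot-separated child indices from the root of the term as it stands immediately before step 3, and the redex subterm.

Answer: delta at 0 : (3 < 28)

Working:
step 0: (if (((\x.x) 3) < (7 * 4)) then (1 * 3) else (let y = (8 * 2) in (let z = y in z)))
step 1: [beta@0.0] (if (3 < (7 * 4)) then (1 * 3) else (let y = (8 * 2) in (let z = y in z)))
step 2: [delta@0.1] (if (3 < 28) then (1 * 3) else (let y = (8 * 2) in (let z = y in z)))
step 3: [delta@0] (if true then (1 * 3) else (let y = (8 * 2) in (let z = y in z)))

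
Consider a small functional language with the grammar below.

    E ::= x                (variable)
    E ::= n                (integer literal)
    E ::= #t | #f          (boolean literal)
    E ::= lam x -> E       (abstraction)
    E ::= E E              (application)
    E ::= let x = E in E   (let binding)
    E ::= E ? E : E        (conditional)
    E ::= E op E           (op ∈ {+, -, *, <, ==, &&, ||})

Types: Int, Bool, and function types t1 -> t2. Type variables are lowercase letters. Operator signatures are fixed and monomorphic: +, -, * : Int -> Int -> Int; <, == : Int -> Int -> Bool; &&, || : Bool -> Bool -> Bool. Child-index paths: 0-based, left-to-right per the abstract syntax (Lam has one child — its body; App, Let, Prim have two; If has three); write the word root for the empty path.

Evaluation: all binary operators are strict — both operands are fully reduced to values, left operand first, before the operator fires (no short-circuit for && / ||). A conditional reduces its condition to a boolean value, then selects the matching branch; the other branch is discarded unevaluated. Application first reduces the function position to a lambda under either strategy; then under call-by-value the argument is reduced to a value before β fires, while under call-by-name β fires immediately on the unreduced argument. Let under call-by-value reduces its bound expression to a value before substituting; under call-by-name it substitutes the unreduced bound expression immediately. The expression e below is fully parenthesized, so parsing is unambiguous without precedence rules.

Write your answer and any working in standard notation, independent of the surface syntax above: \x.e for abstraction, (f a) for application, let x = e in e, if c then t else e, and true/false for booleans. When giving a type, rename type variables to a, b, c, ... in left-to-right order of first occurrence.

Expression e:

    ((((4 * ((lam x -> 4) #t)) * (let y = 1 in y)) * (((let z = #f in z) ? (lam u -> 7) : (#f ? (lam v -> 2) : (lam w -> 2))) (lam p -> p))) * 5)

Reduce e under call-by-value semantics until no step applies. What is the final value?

Trace:
step 0: ((((4 * ((\x.4) true)) * (let y = 1 in y)) * ((if (let z = false in z) then (\u.7) else (if false then (\v.2) else (\w.2))) (\p.p))) * 5)
step 1: [beta@0.0.0.1] ((((4 * 4) * (let y = 1 in y)) * ((if (let z = false in z) then (\u.7) else (if false then (\v.2) else (\w.2))) (\p.p))) * 5)
step 2: [delta@0.0.0] (((16 * (let y = 1 in y)) * ((if (let z = false in z) then (\u.7) else (if false then (\v.2) else (\w.2))) (\p.p))) * 5)
step 3: [let@0.0.1] (((16 * 1) * ((if (let z = false in z) then (\u.7) else (if false then (\v.2) else (\w.2))) (\p.p))) * 5)
step 4: [delta@0.0] ((16 * ((if (let z = false in z) then (\u.7) else (if false then (\v.2) else (\w.2))) (\p.p))) * 5)
step 5: [let@0.1.0.0] ((16 * ((if false then (\u.7) else (if false then (\v.2) else (\w.2))) (\p.p))) * 5)
step 6: [if@0.1.0] ((16 * ((if false then (\v.2) else (\w.2)) (\p.p))) * 5)
step 7: [if@0.1.0] ((16 * ((\w.2) (\p.p))) * 5)
step 8: [beta@0.1] ((16 * 2) * 5)
step 9: [delta@0] (32 * 5)
step 10: [delta@root] 160

Answer: 160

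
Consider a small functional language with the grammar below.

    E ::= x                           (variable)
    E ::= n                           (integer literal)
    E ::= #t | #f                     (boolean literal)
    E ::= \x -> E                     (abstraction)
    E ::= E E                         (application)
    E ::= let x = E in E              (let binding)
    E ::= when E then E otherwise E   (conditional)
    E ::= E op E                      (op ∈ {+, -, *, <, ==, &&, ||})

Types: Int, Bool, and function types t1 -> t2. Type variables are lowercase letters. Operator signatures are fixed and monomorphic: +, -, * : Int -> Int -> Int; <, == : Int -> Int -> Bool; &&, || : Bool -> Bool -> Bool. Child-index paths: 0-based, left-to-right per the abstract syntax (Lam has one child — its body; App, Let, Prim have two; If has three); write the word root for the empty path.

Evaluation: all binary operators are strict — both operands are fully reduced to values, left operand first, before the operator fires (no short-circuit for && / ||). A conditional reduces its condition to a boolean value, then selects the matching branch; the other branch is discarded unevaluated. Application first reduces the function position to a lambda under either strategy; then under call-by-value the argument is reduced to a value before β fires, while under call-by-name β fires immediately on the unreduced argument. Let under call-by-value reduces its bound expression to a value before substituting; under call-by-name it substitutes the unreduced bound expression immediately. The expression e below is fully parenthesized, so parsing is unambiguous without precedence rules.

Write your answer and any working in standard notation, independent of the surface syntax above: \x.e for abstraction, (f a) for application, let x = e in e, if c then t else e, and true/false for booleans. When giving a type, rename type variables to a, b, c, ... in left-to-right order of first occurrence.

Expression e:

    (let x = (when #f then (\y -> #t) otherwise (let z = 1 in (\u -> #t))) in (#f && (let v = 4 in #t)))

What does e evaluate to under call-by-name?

Derivation:
step 0: (let x = (if false then (\y.true) else (let z = 1 in (\u.true))) in (false && (let v = 4 in true)))
step 1: [let@root] (false && (let v = 4 in true))
step 2: [let@1] (false && true)
step 3: [delta@root] false

Answer: false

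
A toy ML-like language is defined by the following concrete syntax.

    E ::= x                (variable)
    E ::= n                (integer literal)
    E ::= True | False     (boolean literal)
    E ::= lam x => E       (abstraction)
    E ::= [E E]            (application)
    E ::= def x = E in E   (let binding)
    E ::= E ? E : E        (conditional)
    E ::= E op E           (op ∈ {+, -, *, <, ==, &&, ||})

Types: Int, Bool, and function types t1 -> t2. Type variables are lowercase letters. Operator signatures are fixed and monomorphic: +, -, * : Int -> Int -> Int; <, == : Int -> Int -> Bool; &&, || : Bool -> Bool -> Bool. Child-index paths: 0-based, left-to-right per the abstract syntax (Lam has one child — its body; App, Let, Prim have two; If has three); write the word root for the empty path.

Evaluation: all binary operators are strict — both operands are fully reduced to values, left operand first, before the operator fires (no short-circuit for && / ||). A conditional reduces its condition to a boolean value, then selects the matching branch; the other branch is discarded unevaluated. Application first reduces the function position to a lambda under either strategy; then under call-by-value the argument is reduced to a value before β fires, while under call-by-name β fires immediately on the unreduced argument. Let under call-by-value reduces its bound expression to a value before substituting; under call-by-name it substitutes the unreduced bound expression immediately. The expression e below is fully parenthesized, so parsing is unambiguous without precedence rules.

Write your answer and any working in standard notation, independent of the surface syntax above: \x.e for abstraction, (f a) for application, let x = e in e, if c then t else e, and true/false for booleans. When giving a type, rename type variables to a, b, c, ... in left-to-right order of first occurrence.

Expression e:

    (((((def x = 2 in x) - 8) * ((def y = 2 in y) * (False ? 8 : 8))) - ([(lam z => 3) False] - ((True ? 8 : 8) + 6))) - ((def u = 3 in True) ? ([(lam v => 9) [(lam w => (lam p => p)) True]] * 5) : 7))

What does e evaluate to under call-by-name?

Working:
step 0: (((((let x = 2 in x) - 8) * ((let y = 2 in y) * (if false then 8 else 8))) - (((\z.3) false) - ((if true then 8 else 8) + 6))) - (if (let u = 3 in true) then (((\v.9) ((\w.(\p.p)) true)) * 5) else 7))
step 1: [let@0.0.0.0] ((((2 - 8) * ((let y = 2 in y) * (if false then 8 else 8))) - (((\z.3) false) - ((if true then 8 else 8) + 6))) - (if (let u = 3 in true) then (((\v.9) ((\w.(\p.p)) true)) * 5) else 7))
step 2: [delta@0.0.0] (((-6 * ((let y = 2 in y) * (if false then 8 else 8))) - (((\z.3) false) - ((if true then 8 else 8) + 6))) - (if (let u = 3 in true) then (((\v.9) ((\w.(\p.p)) true)) * 5) else 7))
step 3: [let@0.0.1.0] (((-6 * (2 * (if false then 8 else 8))) - (((\z.3) false) - ((if true then 8 else 8) + 6))) - (if (let u = 3 in true) then (((\v.9) ((\w.(\p.p)) true)) * 5) else 7))
step 4: [if@0.0.1.1] (((-6 * (2 * 8)) - (((\z.3) false) - ((if true then 8 else 8) + 6))) - (if (let u = 3 in true) then (((\v.9) ((\w.(\p.p)) true)) * 5) else 7))
step 5: [delta@0.0.1] (((-6 * 16) - (((\z.3) false) - ((if true then 8 else 8) + 6))) - (if (let u = 3 in true) then (((\v.9) ((\w.(\p.p)) true)) * 5) else 7))
step 6: [delta@0.0] ((-96 - (((\z.3) false) - ((if true then 8 else 8) + 6))) - (if (let u = 3 in true) then (((\v.9) ((\w.(\p.p)) true)) * 5) else 7))
step 7: [beta@0.1.0] ((-96 - (3 - ((if true then 8 else 8) + 6))) - (if (let u = 3 in true) then (((\v.9) ((\w.(\p.p)) true)) * 5) else 7))
step 8: [if@0.1.1.0] ((-96 - (3 - (8 + 6))) - (if (let u = 3 in true) then (((\v.9) ((\w.(\p.p)) true)) * 5) else 7))
step 9: [delta@0.1.1] ((-96 - (3 - 14)) - (if (let u = 3 in true) then (((\v.9) ((\w.(\p.p)) true)) * 5) else 7))
step 10: [delta@0.1] ((-96 - -11) - (if (let u = 3 in true) then (((\v.9) ((\w.(\p.p)) true)) * 5) else 7))
step 11: [delta@0] (-85 - (if (let u = 3 in true) then (((\v.9) ((\w.(\p.p)) true)) * 5) else 7))
step 12: [let@1.0] (-85 - (if true then (((\v.9) ((\w.(\p.p)) true)) * 5) else 7))
step 13: [if@1] (-85 - (((\v.9) ((\w.(\p.p)) true)) * 5))
step 14: [beta@1.0] (-85 - (9 * 5))
step 15: [delta@1] (-85 - 45)
step 16: [delta@root] -130

Answer: -130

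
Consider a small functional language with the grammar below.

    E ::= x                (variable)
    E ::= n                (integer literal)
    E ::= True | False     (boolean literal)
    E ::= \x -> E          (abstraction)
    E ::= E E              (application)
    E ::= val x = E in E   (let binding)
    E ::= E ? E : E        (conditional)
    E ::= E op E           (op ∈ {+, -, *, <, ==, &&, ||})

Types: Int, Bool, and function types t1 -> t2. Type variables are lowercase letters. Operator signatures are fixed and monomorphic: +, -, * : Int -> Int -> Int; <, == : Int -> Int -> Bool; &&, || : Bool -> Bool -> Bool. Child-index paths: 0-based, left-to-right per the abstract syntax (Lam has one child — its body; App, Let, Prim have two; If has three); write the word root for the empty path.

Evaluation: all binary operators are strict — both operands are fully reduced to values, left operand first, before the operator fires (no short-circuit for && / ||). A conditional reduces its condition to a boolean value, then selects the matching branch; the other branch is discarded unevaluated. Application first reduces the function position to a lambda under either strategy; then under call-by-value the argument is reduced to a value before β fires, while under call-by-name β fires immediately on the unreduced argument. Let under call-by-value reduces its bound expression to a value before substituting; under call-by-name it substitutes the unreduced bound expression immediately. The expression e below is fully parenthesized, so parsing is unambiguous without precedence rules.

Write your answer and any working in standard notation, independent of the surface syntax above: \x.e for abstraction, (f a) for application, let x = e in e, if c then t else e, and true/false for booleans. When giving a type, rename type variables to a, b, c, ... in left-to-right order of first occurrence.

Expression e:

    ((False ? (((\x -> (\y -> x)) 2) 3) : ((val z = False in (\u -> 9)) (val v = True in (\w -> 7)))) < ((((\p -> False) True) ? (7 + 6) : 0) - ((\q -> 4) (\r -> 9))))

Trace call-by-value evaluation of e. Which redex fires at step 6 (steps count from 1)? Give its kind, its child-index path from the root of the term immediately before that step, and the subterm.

Answer: if at 1.0 : (if false then (7 + 6) else 0)

Derivation:
step 0: ((if false then (((\x.(\y.x)) 2) 3) else ((let z = false in (\u.9)) (let v = true in (\w.7)))) < ((if ((\p.false) true) then (7 + 6) else 0) - ((\q.4) (\r.9))))
step 1: [if@0] (((let z = false in (\u.9)) (let v = true in (\w.7))) < ((if ((\p.false) true) then (7 + 6) else 0) - ((\q.4) (\r.9))))
step 2: [let@0.0] (((\u.9) (let v = true in (\w.7))) < ((if ((\p.false) true) then (7 + 6) else 0) - ((\q.4) (\r.9))))
step 3: [let@0.1] (((\u.9) (\w.7)) < ((if ((\p.false) true) then (7 + 6) else 0) - ((\q.4) (\r.9))))
step 4: [beta@0] (9 < ((if ((\p.false) true) then (7 + 6) else 0) - ((\q.4) (\r.9))))
step 5: [beta@1.0.0] (9 < ((if false then (7 + 6) else 0) - ((\q.4) (\r.9))))
step 6: [if@1.0] (9 < (0 - ((\q.4) (\r.9))))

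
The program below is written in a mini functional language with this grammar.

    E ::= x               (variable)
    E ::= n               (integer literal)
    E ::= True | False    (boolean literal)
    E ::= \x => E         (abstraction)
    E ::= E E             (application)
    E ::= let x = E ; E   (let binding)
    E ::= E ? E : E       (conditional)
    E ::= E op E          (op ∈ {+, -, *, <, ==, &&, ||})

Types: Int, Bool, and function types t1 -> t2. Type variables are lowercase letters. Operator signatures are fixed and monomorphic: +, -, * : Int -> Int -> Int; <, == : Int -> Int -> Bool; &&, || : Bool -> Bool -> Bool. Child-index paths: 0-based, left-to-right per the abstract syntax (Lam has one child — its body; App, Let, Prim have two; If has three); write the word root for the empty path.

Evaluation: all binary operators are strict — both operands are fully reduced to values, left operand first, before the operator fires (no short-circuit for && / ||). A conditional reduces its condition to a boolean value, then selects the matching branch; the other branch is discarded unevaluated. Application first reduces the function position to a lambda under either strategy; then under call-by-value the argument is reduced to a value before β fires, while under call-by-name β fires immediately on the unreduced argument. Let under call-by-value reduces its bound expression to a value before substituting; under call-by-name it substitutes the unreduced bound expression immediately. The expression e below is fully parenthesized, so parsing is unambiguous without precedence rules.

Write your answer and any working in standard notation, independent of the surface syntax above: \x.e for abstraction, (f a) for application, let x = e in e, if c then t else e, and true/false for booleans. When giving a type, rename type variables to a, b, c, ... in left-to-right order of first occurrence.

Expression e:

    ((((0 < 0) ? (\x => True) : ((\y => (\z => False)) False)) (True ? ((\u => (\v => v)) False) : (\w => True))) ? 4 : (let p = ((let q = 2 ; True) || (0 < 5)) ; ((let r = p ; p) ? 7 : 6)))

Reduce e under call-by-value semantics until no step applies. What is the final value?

Trace:
step 0: (if ((if (0 < 0) then (\x.true) else ((\y.(\z.false)) false)) (if true then ((\u.(\v.v)) false) else (\w.true))) then 4 else (let p = ((let q = 2 in true) || (0 < 5)) in (if (let r = p in p) then 7 else 6)))
step 1: [delta@0.0.0] (if ((if false then (\x.true) else ((\y.(\z.false)) false)) (if true then ((\u.(\v.v)) false) else (\w.true))) then 4 else (let p = ((let q = 2 in true) || (0 < 5)) in (if (let r = p in p) then 7 else 6)))
step 2: [if@0.0] (if (((\y.(\z.false)) false) (if true then ((\u.(\v.v)) false) else (\w.true))) then 4 else (let p = ((let q = 2 in true) || (0 < 5)) in (if (let r = p in p) then 7 else 6)))
step 3: [beta@0.0] (if ((\z.false) (if true then ((\u.(\v.v)) false) else (\w.true))) then 4 else (let p = ((let q = 2 in true) || (0 < 5)) in (if (let r = p in p) then 7 else 6)))
step 4: [if@0.1] (if ((\z.false) ((\u.(\v.v)) false)) then 4 else (let p = ((let q = 2 in true) || (0 < 5)) in (if (let r = p in p) then 7 else 6)))
step 5: [beta@0.1] (if ((\z.false) (\v.v)) then 4 else (let p = ((let q = 2 in true) || (0 < 5)) in (if (let r = p in p) then 7 else 6)))
step 6: [beta@0] (if false then 4 else (let p = ((let q = 2 in true) || (0 < 5)) in (if (let r = p in p) then 7 else 6)))
step 7: [if@root] (let p = ((let q = 2 in true) || (0 < 5)) in (if (let r = p in p) then 7 else 6))
step 8: [let@0.0] (let p = (true || (0 < 5)) in (if (let r = p in p) then 7 else 6))
step 9: [delta@0.1] (let p = (true || true) in (if (let r = p in p) then 7 else 6))
step 10: [delta@0] (let p = true in (if (let r = p in p) then 7 else 6))
step 11: [let@root] (if (let r = true in true) then 7 else 6)
step 12: [let@0] (if true then 7 else 6)
step 13: [if@root] 7

Answer: 7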